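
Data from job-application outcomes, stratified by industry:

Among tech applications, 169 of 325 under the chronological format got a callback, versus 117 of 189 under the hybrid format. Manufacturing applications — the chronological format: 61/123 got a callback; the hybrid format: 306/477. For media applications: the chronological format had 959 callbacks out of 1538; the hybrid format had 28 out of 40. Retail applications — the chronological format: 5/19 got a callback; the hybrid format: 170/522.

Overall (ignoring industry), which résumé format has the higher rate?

the chronological format

Tech: the chronological format 169/325 = 52.0%, the hybrid format 117/189 = 61.9% → the hybrid format
Manufacturing: the chronological format 61/123 = 49.6%, the hybrid format 306/477 = 64.2% → the hybrid format
Media: the chronological format 959/1538 = 62.4%, the hybrid format 28/40 = 70.0% → the hybrid format
Retail: the chronological format 5/19 = 26.3%, the hybrid format 170/522 = 32.6% → the hybrid format
Overall: the chronological format 1194/2005 = 59.6%, the hybrid format 621/1228 = 50.6% → the chronological format
(The hybrid format wins every industry group but the chronological format wins overall — the hybrid format's applications skew toward the low-rate retail group.)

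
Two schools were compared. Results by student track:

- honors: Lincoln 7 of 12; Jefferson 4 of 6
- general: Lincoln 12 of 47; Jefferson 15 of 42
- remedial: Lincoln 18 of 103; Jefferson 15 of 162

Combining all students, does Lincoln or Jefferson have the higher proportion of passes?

Honors: Lincoln 7/12 = 58.3%, Jefferson 4/6 = 66.7% → Jefferson
General: Lincoln 12/47 = 25.5%, Jefferson 15/42 = 35.7% → Jefferson
Remedial: Lincoln 18/103 = 17.5%, Jefferson 15/162 = 9.3% → Lincoln
Overall: Lincoln 37/162 = 22.8%, Jefferson 34/210 = 16.2% → Lincoln
(Neither sweeps every student group, but Lincoln has the higher pooled rate.)

Lincoln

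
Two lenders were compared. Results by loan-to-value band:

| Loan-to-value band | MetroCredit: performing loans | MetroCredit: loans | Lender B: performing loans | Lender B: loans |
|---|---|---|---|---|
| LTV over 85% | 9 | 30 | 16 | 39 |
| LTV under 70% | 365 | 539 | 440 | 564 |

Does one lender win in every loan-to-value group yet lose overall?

No

LTV over 85%: MetroCredit 9/30 = 30.0%, Lender B 16/39 = 41.0% → Lender B
LTV under 70%: MetroCredit 365/539 = 67.7%, Lender B 440/564 = 78.0% → Lender B
Overall: MetroCredit 374/569 = 65.7%, Lender B 456/603 = 75.6% → Lender B
Lender B wins overall and in every loan-to-value group — no reversal.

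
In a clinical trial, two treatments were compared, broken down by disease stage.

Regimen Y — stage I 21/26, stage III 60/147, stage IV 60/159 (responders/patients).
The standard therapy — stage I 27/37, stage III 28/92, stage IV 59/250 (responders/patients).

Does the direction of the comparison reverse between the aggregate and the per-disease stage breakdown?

Stage I: Regimen Y 21/26 = 80.8%, the standard therapy 27/37 = 73.0% → Regimen Y
Stage III: Regimen Y 60/147 = 40.8%, the standard therapy 28/92 = 30.4% → Regimen Y
Stage IV: Regimen Y 60/159 = 37.7%, the standard therapy 59/250 = 23.6% → Regimen Y
Overall: Regimen Y 141/332 = 42.5%, the standard therapy 114/379 = 30.1% → Regimen Y
Regimen Y wins overall and in every disease group — no reversal.

No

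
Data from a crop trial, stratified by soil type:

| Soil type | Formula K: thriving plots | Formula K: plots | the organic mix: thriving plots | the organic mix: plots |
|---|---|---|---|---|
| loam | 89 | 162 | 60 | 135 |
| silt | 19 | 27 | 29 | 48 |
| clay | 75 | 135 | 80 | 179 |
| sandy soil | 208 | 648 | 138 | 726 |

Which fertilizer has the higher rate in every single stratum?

Loam: Formula K 89/162 = 54.9%, the organic mix 60/135 = 44.4% → Formula K
Silt: Formula K 19/27 = 70.4%, the organic mix 29/48 = 60.4% → Formula K
Clay: Formula K 75/135 = 55.6%, the organic mix 80/179 = 44.7% → Formula K
Sandy soil: Formula K 208/648 = 32.1%, the organic mix 138/726 = 19.0% → Formula K
Formula K has the higher rate in all 4 groups.

Formula K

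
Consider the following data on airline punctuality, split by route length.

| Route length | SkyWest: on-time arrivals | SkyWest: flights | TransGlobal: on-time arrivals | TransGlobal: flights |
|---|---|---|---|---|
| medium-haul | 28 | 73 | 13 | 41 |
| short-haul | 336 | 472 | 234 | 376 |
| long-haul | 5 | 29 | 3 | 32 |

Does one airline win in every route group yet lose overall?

Medium-haul: SkyWest 28/73 = 38.4%, TransGlobal 13/41 = 31.7% → SkyWest
Short-haul: SkyWest 336/472 = 71.2%, TransGlobal 234/376 = 62.2% → SkyWest
Long-haul: SkyWest 5/29 = 17.2%, TransGlobal 3/32 = 9.4% → SkyWest
Overall: SkyWest 369/574 = 64.3%, TransGlobal 250/449 = 55.7% → SkyWest
SkyWest wins overall and in every route group — no reversal.

No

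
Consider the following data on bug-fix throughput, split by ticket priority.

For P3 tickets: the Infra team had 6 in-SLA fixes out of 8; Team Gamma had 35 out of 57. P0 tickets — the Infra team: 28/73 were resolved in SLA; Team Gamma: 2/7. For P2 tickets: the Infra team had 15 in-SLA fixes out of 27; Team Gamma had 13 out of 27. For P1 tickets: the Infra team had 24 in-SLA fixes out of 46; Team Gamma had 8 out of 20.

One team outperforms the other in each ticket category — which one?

P3: the Infra team 6/8 = 75.0%, Team Gamma 35/57 = 61.4% → the Infra team
P0: the Infra team 28/73 = 38.4%, Team Gamma 2/7 = 28.6% → the Infra team
P2: the Infra team 15/27 = 55.6%, Team Gamma 13/27 = 48.1% → the Infra team
P1: the Infra team 24/46 = 52.2%, Team Gamma 8/20 = 40.0% → the Infra team
The Infra team has the higher rate in all 4 groups.

the Infra team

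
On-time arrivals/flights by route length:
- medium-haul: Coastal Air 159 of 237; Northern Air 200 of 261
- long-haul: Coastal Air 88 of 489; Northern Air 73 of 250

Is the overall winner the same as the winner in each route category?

Medium-haul: Coastal Air 159/237 = 67.1%, Northern Air 200/261 = 76.6% → Northern Air
Long-haul: Coastal Air 88/489 = 18.0%, Northern Air 73/250 = 29.2% → Northern Air
Overall: Coastal Air 247/726 = 34.0%, Northern Air 273/511 = 53.4% → Northern Air
Northern Air wins overall and in every route group — no reversal.

Yes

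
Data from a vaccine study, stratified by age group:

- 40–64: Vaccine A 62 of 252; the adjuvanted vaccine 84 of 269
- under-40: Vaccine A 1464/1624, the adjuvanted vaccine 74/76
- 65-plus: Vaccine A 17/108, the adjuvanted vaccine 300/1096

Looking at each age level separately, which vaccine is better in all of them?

40–64: Vaccine A 62/252 = 24.6%, the adjuvanted vaccine 84/269 = 31.2% → the adjuvanted vaccine
Under-40: Vaccine A 1464/1624 = 90.1%, the adjuvanted vaccine 74/76 = 97.4% → the adjuvanted vaccine
65-plus: Vaccine A 17/108 = 15.7%, the adjuvanted vaccine 300/1096 = 27.4% → the adjuvanted vaccine
The adjuvanted vaccine has the higher rate in all 3 groups.

the adjuvanted vaccine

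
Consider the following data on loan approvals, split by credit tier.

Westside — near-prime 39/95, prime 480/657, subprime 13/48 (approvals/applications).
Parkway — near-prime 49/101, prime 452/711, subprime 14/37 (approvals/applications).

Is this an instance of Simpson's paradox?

Near-prime: Westside 39/95 = 41.1%, Parkway 49/101 = 48.5% → Parkway
Prime: Westside 480/657 = 73.1%, Parkway 452/711 = 63.6% → Westside
Subprime: Westside 13/48 = 27.1%, Parkway 14/37 = 37.8% → Parkway
Overall: Westside 532/800 = 66.5%, Parkway 515/849 = 60.7% → Westside
Neither sweeps: Westside wins 1 of 3 groups, Parkway wins 2. Westside wins overall but not every group — no Simpson reversal.

No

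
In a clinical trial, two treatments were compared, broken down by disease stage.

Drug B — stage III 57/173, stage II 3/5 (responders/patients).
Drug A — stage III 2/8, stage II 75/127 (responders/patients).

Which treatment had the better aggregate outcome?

Stage III: Drug B 57/173 = 32.9%, Drug A 2/8 = 25.0% → Drug B
Stage II: Drug B 3/5 = 60.0%, Drug A 75/127 = 59.1% → Drug B
Overall: Drug B 60/178 = 33.7%, Drug A 77/135 = 57.0% → Drug A
(Drug B wins every disease group but Drug A wins overall — Drug B's patients skew toward the low-rate stage III group.)

Drug A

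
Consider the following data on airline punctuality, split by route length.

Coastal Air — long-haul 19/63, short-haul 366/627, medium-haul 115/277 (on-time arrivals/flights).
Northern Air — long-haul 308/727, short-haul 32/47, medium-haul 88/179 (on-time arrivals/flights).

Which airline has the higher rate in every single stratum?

Northern Air

Long-haul: Coastal Air 19/63 = 30.2%, Northern Air 308/727 = 42.4% → Northern Air
Short-haul: Coastal Air 366/627 = 58.4%, Northern Air 32/47 = 68.1% → Northern Air
Medium-haul: Coastal Air 115/277 = 41.5%, Northern Air 88/179 = 49.2% → Northern Air
Northern Air has the higher rate in all 3 groups.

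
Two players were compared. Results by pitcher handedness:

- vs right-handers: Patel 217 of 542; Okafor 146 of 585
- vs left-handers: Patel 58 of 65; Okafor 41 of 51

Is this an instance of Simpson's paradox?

No

Vs right-handers: Patel 217/542 = 40.0%, Okafor 146/585 = 25.0% → Patel
Vs left-handers: Patel 58/65 = 89.2%, Okafor 41/51 = 80.4% → Patel
Overall: Patel 275/607 = 45.3%, Okafor 187/636 = 29.4% → Patel
Patel wins overall and in every pitcher group — no reversal.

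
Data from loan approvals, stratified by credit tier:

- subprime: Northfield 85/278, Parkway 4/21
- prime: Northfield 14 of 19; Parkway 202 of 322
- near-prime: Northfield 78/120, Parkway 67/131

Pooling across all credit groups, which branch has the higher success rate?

Subprime: Northfield 85/278 = 30.6%, Parkway 4/21 = 19.0% → Northfield
Prime: Northfield 14/19 = 73.7%, Parkway 202/322 = 62.7% → Northfield
Near-prime: Northfield 78/120 = 65.0%, Parkway 67/131 = 51.1% → Northfield
Overall: Northfield 177/417 = 42.4%, Parkway 273/474 = 57.6% → Parkway
(Northfield wins every credit group but Parkway wins overall — Northfield's applications skew toward the low-rate subprime group.)

Parkway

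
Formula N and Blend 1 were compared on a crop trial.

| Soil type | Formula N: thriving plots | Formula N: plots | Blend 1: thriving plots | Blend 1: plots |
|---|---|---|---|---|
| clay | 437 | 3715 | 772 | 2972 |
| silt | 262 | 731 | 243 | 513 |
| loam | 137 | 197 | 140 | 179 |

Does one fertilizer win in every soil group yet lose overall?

Clay: Formula N 437/3715 = 11.8%, Blend 1 772/2972 = 26.0% → Blend 1
Silt: Formula N 262/731 = 35.8%, Blend 1 243/513 = 47.4% → Blend 1
Loam: Formula N 137/197 = 69.5%, Blend 1 140/179 = 78.2% → Blend 1
Overall: Formula N 836/4643 = 18.0%, Blend 1 1155/3664 = 31.5% → Blend 1
Blend 1 wins overall and in every soil group — no reversal.

No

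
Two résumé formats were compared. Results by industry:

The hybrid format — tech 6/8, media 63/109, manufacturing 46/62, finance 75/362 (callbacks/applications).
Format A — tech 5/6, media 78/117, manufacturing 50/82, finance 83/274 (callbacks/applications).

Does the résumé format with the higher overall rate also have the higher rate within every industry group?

No

Tech: the hybrid format 6/8 = 75.0%, Format A 5/6 = 83.3% → Format A
Media: the hybrid format 63/109 = 57.8%, Format A 78/117 = 66.7% → Format A
Manufacturing: the hybrid format 46/62 = 74.2%, Format A 50/82 = 61.0% → the hybrid format
Finance: the hybrid format 75/362 = 20.7%, Format A 83/274 = 30.3% → Format A
Overall: the hybrid format 190/541 = 35.1%, Format A 216/479 = 45.1% → Format A
Neither sweeps: the hybrid format wins 1 of 4 groups, Format A wins 3. Format A wins overall but not every group — no Simpson reversal.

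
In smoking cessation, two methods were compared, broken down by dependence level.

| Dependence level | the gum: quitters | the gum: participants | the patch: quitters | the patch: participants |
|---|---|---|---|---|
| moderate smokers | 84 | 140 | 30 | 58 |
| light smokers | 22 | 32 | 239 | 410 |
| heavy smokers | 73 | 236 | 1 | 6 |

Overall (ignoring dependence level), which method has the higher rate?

Moderate smokers: the gum 84/140 = 60.0%, the patch 30/58 = 51.7% → the gum
Light smokers: the gum 22/32 = 68.8%, the patch 239/410 = 58.3% → the gum
Heavy smokers: the gum 73/236 = 30.9%, the patch 1/6 = 16.7% → the gum
Overall: the gum 179/408 = 43.9%, the patch 270/474 = 57.0% → the patch
(The gum wins every dependence group but the patch wins overall — the gum's participants skew toward the low-rate heavy smokers group.)

the patch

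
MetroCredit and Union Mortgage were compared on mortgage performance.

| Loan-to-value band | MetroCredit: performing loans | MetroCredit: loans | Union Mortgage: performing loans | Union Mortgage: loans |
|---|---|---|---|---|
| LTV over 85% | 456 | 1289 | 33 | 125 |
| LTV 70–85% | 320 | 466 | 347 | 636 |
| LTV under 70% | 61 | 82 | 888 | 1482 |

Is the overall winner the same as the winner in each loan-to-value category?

LTV over 85%: MetroCredit 456/1289 = 35.4%, Union Mortgage 33/125 = 26.4% → MetroCredit
LTV 70–85%: MetroCredit 320/466 = 68.7%, Union Mortgage 347/636 = 54.6% → MetroCredit
LTV under 70%: MetroCredit 61/82 = 74.4%, Union Mortgage 888/1482 = 59.9% → MetroCredit
Overall: MetroCredit 837/1837 = 45.6%, Union Mortgage 1268/2243 = 56.5% → Union Mortgage
MetroCredit wins each loan-to-value group but Union Mortgage wins overall — the comparison reverses. MetroCredit's loans skew toward LTV over 85%, which has a lower base rate.

No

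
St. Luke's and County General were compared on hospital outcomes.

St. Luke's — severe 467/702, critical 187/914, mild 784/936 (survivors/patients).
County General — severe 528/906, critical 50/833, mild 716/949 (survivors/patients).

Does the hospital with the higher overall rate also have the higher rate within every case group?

Severe: St. Luke's 467/702 = 66.5%, County General 528/906 = 58.3% → St. Luke's
Critical: St. Luke's 187/914 = 20.5%, County General 50/833 = 6.0% → St. Luke's
Mild: St. Luke's 784/936 = 83.8%, County General 716/949 = 75.4% → St. Luke's
Overall: St. Luke's 1438/2552 = 56.3%, County General 1294/2688 = 48.1% → St. Luke's
St. Luke's wins overall and in every case group — no reversal.

Yes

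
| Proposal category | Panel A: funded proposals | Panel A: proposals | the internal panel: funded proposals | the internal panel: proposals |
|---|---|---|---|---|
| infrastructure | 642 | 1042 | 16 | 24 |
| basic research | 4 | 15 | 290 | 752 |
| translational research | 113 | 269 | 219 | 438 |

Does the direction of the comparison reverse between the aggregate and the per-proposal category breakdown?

Infrastructure: Panel A 642/1042 = 61.6%, the internal panel 16/24 = 66.7% → the internal panel
Basic research: Panel A 4/15 = 26.7%, the internal panel 290/752 = 38.6% → the internal panel
Translational research: Panel A 113/269 = 42.0%, the internal panel 219/438 = 50.0% → the internal panel
Overall: Panel A 759/1326 = 57.2%, the internal panel 525/1214 = 43.2% → Panel A
The internal panel wins each proposal group but Panel A wins overall — the comparison reverses. The internal panel's proposals skew toward basic research, which has a lower base rate.

Yes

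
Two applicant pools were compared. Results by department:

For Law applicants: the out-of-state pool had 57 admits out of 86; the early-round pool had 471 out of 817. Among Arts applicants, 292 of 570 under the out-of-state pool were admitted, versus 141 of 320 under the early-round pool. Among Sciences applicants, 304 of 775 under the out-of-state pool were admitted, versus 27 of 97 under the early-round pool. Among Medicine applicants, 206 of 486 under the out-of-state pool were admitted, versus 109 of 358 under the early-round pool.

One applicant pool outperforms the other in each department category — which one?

the out-of-state pool

Law: the out-of-state pool 57/86 = 66.3%, the early-round pool 471/817 = 57.6% → the out-of-state pool
Arts: the out-of-state pool 292/570 = 51.2%, the early-round pool 141/320 = 44.1% → the out-of-state pool
Sciences: the out-of-state pool 304/775 = 39.2%, the early-round pool 27/97 = 27.8% → the out-of-state pool
Medicine: the out-of-state pool 206/486 = 42.4%, the early-round pool 109/358 = 30.4% → the out-of-state pool
The out-of-state pool has the higher rate in all 4 groups.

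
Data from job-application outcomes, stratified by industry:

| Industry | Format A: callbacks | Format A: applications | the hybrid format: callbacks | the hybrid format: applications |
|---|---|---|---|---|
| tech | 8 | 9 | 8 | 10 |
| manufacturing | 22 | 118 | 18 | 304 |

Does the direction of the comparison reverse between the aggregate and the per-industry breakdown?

No

Tech: Format A 8/9 = 88.9%, the hybrid format 8/10 = 80.0% → Format A
Manufacturing: Format A 22/118 = 18.6%, the hybrid format 18/304 = 5.9% → Format A
Overall: Format A 30/127 = 23.6%, the hybrid format 26/314 = 8.3% → Format A
Format A wins overall and in every industry group — no reversal.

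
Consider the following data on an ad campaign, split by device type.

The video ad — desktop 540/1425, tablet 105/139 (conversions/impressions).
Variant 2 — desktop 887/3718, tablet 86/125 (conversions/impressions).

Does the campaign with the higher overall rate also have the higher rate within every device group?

Desktop: the video ad 540/1425 = 37.9%, Variant 2 887/3718 = 23.9% → the video ad
Tablet: the video ad 105/139 = 75.5%, Variant 2 86/125 = 68.8% → the video ad
Overall: the video ad 645/1564 = 41.2%, Variant 2 973/3843 = 25.3% → the video ad
The video ad wins overall and in every device group — no reversal.

Yes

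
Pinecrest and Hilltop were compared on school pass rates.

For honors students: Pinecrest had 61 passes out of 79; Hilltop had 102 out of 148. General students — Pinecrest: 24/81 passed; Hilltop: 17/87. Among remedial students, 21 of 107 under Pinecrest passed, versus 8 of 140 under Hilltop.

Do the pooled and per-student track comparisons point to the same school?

Honors: Pinecrest 61/79 = 77.2%, Hilltop 102/148 = 68.9% → Pinecrest
General: Pinecrest 24/81 = 29.6%, Hilltop 17/87 = 19.5% → Pinecrest
Remedial: Pinecrest 21/107 = 19.6%, Hilltop 8/140 = 5.7% → Pinecrest
Overall: Pinecrest 106/267 = 39.7%, Hilltop 127/375 = 33.9% → Pinecrest
Pinecrest wins overall and in every student group — no reversal.

Yes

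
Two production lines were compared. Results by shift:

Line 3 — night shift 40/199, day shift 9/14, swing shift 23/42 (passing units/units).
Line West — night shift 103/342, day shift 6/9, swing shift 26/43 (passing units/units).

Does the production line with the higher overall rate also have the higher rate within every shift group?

Yes

Night shift: Line 3 40/199 = 20.1%, Line West 103/342 = 30.1% → Line West
Day shift: Line 3 9/14 = 64.3%, Line West 6/9 = 66.7% → Line West
Swing shift: Line 3 23/42 = 54.8%, Line West 26/43 = 60.5% → Line West
Overall: Line 3 72/255 = 28.2%, Line West 135/394 = 34.3% → Line West
Line West wins overall and in every shift group — no reversal.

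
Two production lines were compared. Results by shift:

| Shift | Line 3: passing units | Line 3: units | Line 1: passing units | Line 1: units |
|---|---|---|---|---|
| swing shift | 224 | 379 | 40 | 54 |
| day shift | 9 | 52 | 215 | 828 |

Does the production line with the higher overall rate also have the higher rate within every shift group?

No

Swing shift: Line 3 224/379 = 59.1%, Line 1 40/54 = 74.1% → Line 1
Day shift: Line 3 9/52 = 17.3%, Line 1 215/828 = 26.0% → Line 1
Overall: Line 3 233/431 = 54.1%, Line 1 255/882 = 28.9% → Line 3
Line 1 wins each shift group but Line 3 wins overall — the comparison reverses. Line 1's units skew toward day shift, which has a lower base rate.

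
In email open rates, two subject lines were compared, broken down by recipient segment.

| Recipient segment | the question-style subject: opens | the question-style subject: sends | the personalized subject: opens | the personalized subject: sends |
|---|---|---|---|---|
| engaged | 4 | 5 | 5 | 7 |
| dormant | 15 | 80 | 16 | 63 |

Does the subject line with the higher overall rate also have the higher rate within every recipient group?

Engaged: the question-style subject 4/5 = 80.0%, the personalized subject 5/7 = 71.4% → the question-style subject
Dormant: the question-style subject 15/80 = 18.8%, the personalized subject 16/63 = 25.4% → the personalized subject
Overall: the question-style subject 19/85 = 22.4%, the personalized subject 21/70 = 30.0% → the personalized subject
Neither sweeps: the question-style subject wins 1 of 2 groups, the personalized subject wins 1. The personalized subject wins overall but not every group — no Simpson reversal.

No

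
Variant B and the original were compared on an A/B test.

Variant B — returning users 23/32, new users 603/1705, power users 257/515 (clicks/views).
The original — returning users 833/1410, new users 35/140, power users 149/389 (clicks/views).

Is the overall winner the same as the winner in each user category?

Returning users: Variant B 23/32 = 71.9%, the original 833/1410 = 59.1% → Variant B
New users: Variant B 603/1705 = 35.4%, the original 35/140 = 25.0% → Variant B
Power users: Variant B 257/515 = 49.9%, the original 149/389 = 38.3% → Variant B
Overall: Variant B 883/2252 = 39.2%, the original 1017/1939 = 52.4% → the original
Variant B wins each user group but the original wins overall — the comparison reverses. Variant B's views skew toward new users, which has a lower base rate.

No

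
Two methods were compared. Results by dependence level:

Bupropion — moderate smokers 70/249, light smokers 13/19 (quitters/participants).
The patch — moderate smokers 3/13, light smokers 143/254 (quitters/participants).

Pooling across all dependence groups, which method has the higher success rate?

the patch

Moderate smokers: bupropion 70/249 = 28.1%, the patch 3/13 = 23.1% → bupropion
Light smokers: bupropion 13/19 = 68.4%, the patch 143/254 = 56.3% → bupropion
Overall: bupropion 83/268 = 31.0%, the patch 146/267 = 54.7% → the patch
(Bupropion wins every dependence group but the patch wins overall — bupropion's participants skew toward the low-rate moderate smokers group.)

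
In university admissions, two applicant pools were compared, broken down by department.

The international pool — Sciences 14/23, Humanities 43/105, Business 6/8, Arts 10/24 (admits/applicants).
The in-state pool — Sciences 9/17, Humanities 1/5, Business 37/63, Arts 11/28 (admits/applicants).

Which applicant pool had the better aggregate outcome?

the in-state pool

Sciences: the international pool 14/23 = 60.9%, the in-state pool 9/17 = 52.9% → the international pool
Humanities: the international pool 43/105 = 41.0%, the in-state pool 1/5 = 20.0% → the international pool
Business: the international pool 6/8 = 75.0%, the in-state pool 37/63 = 58.7% → the international pool
Arts: the international pool 10/24 = 41.7%, the in-state pool 11/28 = 39.3% → the international pool
Overall: the international pool 73/160 = 45.6%, the in-state pool 58/113 = 51.3% → the in-state pool
(The international pool wins every department group but the in-state pool wins overall — the international pool's applicants skew toward the low-rate Humanities group.)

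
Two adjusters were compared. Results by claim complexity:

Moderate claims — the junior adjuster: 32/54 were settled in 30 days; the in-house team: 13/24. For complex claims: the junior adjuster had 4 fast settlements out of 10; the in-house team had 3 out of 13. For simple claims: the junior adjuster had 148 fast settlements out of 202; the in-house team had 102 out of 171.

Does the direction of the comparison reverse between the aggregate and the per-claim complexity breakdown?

Moderate: the junior adjuster 32/54 = 59.3%, the in-house team 13/24 = 54.2% → the junior adjuster
Complex: the junior adjuster 4/10 = 40.0%, the in-house team 3/13 = 23.1% → the junior adjuster
Simple: the junior adjuster 148/202 = 73.3%, the in-house team 102/171 = 59.6% → the junior adjuster
Overall: the junior adjuster 184/266 = 69.2%, the in-house team 118/208 = 56.7% → the junior adjuster
The junior adjuster wins overall and in every claim group — no reversal.

No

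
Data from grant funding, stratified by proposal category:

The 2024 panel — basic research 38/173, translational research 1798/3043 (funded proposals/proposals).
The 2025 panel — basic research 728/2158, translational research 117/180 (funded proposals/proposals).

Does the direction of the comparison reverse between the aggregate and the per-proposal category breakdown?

Yes

Basic research: the 2024 panel 38/173 = 22.0%, the 2025 panel 728/2158 = 33.7% → the 2025 panel
Translational research: the 2024 panel 1798/3043 = 59.1%, the 2025 panel 117/180 = 65.0% → the 2025 panel
Overall: the 2024 panel 1836/3216 = 57.1%, the 2025 panel 845/2338 = 36.1% → the 2024 panel
The 2025 panel wins each proposal group but the 2024 panel wins overall — the comparison reverses. The 2025 panel's proposals skew toward basic research, which has a lower base rate.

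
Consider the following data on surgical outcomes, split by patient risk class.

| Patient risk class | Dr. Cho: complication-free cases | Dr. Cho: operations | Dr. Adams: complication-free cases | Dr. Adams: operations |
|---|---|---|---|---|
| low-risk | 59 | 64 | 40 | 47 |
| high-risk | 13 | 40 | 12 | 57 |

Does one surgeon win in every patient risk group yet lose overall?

No

Low-risk: Dr. Cho 59/64 = 92.2%, Dr. Adams 40/47 = 85.1% → Dr. Cho
High-risk: Dr. Cho 13/40 = 32.5%, Dr. Adams 12/57 = 21.1% → Dr. Cho
Overall: Dr. Cho 72/104 = 69.2%, Dr. Adams 52/104 = 50.0% → Dr. Cho
Dr. Cho wins overall and in every patient risk group — no reversal.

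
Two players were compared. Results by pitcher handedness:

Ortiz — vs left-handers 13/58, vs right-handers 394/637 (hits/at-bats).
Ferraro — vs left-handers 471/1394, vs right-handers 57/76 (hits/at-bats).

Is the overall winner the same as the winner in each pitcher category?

No

Vs left-handers: Ortiz 13/58 = 22.4%, Ferraro 471/1394 = 33.8% → Ferraro
Vs right-handers: Ortiz 394/637 = 61.9%, Ferraro 57/76 = 75.0% → Ferraro
Overall: Ortiz 407/695 = 58.6%, Ferraro 528/1470 = 35.9% → Ortiz
Ferraro wins each pitcher group but Ortiz wins overall — the comparison reverses. Ferraro's at-bats skew toward vs left-handers, which has a lower base rate.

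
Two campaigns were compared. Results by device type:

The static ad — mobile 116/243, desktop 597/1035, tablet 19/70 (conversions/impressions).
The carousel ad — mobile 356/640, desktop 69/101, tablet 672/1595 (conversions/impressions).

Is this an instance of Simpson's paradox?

Yes

Mobile: the static ad 116/243 = 47.7%, the carousel ad 356/640 = 55.6% → the carousel ad
Desktop: the static ad 597/1035 = 57.7%, the carousel ad 69/101 = 68.3% → the carousel ad
Tablet: the static ad 19/70 = 27.1%, the carousel ad 672/1595 = 42.1% → the carousel ad
Overall: the static ad 732/1348 = 54.3%, the carousel ad 1097/2336 = 47.0% → the static ad
The carousel ad wins each device group but the static ad wins overall — the comparison reverses. The carousel ad's impressions skew toward tablet, which has a lower base rate.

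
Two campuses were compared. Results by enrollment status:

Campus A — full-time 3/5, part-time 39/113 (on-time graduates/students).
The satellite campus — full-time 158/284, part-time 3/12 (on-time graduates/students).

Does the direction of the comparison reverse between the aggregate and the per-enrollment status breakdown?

Full-time: Campus A 3/5 = 60.0%, the satellite campus 158/284 = 55.6% → Campus A
Part-time: Campus A 39/113 = 34.5%, the satellite campus 3/12 = 25.0% → Campus A
Overall: Campus A 42/118 = 35.6%, the satellite campus 161/296 = 54.4% → the satellite campus
Campus A wins each enrollment group but the satellite campus wins overall — the comparison reverses. Campus A's students skew toward part-time, which has a lower base rate.

Yes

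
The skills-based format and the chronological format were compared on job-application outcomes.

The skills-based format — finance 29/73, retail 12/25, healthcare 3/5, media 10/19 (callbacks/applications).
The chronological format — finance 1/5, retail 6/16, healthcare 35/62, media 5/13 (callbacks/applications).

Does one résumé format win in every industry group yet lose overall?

Finance: the skills-based format 29/73 = 39.7%, the chronological format 1/5 = 20.0% → the skills-based format
Retail: the skills-based format 12/25 = 48.0%, the chronological format 6/16 = 37.5% → the skills-based format
Healthcare: the skills-based format 3/5 = 60.0%, the chronological format 35/62 = 56.5% → the skills-based format
Media: the skills-based format 10/19 = 52.6%, the chronological format 5/13 = 38.5% → the skills-based format
Overall: the skills-based format 54/122 = 44.3%, the chronological format 47/96 = 49.0% → the chronological format
The skills-based format wins each industry group but the chronological format wins overall — the comparison reverses. The skills-based format's applications skew toward finance, which has a lower base rate.

Yes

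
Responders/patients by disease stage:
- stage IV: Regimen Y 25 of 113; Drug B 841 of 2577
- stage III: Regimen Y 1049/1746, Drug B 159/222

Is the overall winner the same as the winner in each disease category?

No

Stage IV: Regimen Y 25/113 = 22.1%, Drug B 841/2577 = 32.6% → Drug B
Stage III: Regimen Y 1049/1746 = 60.1%, Drug B 159/222 = 71.6% → Drug B
Overall: Regimen Y 1074/1859 = 57.8%, Drug B 1000/2799 = 35.7% → Regimen Y
Drug B wins each disease group but Regimen Y wins overall — the comparison reverses. Drug B's patients skew toward stage IV, which has a lower base rate.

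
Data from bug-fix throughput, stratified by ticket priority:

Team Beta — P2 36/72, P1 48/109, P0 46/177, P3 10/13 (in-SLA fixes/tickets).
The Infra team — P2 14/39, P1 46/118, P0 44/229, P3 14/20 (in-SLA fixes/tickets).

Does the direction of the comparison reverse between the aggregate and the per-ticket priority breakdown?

P2: Team Beta 36/72 = 50.0%, the Infra team 14/39 = 35.9% → Team Beta
P1: Team Beta 48/109 = 44.0%, the Infra team 46/118 = 39.0% → Team Beta
P0: Team Beta 46/177 = 26.0%, the Infra team 44/229 = 19.2% → Team Beta
P3: Team Beta 10/13 = 76.9%, the Infra team 14/20 = 70.0% → Team Beta
Overall: Team Beta 140/371 = 37.7%, the Infra team 118/406 = 29.1% → Team Beta
Team Beta wins overall and in every ticket group — no reversal.

No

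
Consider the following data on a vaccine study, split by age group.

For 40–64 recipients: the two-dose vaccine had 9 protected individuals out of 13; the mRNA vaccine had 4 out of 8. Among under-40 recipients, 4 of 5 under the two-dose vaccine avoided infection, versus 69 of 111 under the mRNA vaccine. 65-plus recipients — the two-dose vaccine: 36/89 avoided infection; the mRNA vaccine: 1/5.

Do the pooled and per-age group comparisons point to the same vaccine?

40–64: the two-dose vaccine 9/13 = 69.2%, the mRNA vaccine 4/8 = 50.0% → the two-dose vaccine
Under-40: the two-dose vaccine 4/5 = 80.0%, the mRNA vaccine 69/111 = 62.2% → the two-dose vaccine
65-plus: the two-dose vaccine 36/89 = 40.4%, the mRNA vaccine 1/5 = 20.0% → the two-dose vaccine
Overall: the two-dose vaccine 49/107 = 45.8%, the mRNA vaccine 74/124 = 59.7% → the mRNA vaccine
The two-dose vaccine wins each age group but the mRNA vaccine wins overall — the comparison reverses. The two-dose vaccine's recipients skew toward 65-plus, which has a lower base rate.

No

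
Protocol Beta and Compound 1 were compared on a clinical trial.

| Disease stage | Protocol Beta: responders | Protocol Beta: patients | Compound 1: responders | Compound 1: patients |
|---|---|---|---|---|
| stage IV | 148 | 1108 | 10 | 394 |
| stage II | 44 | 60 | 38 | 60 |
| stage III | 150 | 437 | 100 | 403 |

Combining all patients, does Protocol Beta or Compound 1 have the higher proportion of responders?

Stage IV: Protocol Beta 148/1108 = 13.4%, Compound 1 10/394 = 2.5% → Protocol Beta
Stage II: Protocol Beta 44/60 = 73.3%, Compound 1 38/60 = 63.3% → Protocol Beta
Stage III: Protocol Beta 150/437 = 34.3%, Compound 1 100/403 = 24.8% → Protocol Beta
Overall: Protocol Beta 342/1605 = 21.3%, Compound 1 148/857 = 17.3% → Protocol Beta

Protocol Beta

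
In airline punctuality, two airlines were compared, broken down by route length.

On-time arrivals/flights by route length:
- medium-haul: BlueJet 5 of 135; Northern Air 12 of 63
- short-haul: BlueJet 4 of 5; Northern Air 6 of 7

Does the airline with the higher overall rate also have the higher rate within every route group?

Yes

Medium-haul: BlueJet 5/135 = 3.7%, Northern Air 12/63 = 19.0% → Northern Air
Short-haul: BlueJet 4/5 = 80.0%, Northern Air 6/7 = 85.7% → Northern Air
Overall: BlueJet 9/140 = 6.4%, Northern Air 18/70 = 25.7% → Northern Air
Northern Air wins overall and in every route group — no reversal.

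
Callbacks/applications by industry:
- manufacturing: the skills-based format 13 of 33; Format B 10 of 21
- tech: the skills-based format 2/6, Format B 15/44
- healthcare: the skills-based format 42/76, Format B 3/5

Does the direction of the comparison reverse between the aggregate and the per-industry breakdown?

Yes

Manufacturing: the skills-based format 13/33 = 39.4%, Format B 10/21 = 47.6% → Format B
Tech: the skills-based format 2/6 = 33.3%, Format B 15/44 = 34.1% → Format B
Healthcare: the skills-based format 42/76 = 55.3%, Format B 3/5 = 60.0% → Format B
Overall: the skills-based format 57/115 = 49.6%, Format B 28/70 = 40.0% → the skills-based format
Format B wins each industry group but the skills-based format wins overall — the comparison reverses. Format B's applications skew toward tech, which has a lower base rate.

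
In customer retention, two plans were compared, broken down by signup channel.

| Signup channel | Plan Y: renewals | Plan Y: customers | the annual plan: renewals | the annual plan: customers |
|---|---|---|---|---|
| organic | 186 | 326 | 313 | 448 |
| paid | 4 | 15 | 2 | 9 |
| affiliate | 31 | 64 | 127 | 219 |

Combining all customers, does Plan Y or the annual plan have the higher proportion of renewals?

Organic: Plan Y 186/326 = 57.1%, the annual plan 313/448 = 69.9% → the annual plan
Paid: Plan Y 4/15 = 26.7%, the annual plan 2/9 = 22.2% → Plan Y
Affiliate: Plan Y 31/64 = 48.4%, the annual plan 127/219 = 58.0% → the annual plan
Overall: Plan Y 221/405 = 54.6%, the annual plan 442/676 = 65.4% → the annual plan
(Neither sweeps every signup group, but the annual plan has the higher pooled rate.)

the annual plan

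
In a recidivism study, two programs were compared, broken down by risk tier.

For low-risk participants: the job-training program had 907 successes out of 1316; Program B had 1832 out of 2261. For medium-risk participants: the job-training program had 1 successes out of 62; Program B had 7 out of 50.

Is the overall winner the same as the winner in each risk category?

Low-risk: the job-training program 907/1316 = 68.9%, Program B 1832/2261 = 81.0% → Program B
Medium-risk: the job-training program 1/62 = 1.6%, Program B 7/50 = 14.0% → Program B
Overall: the job-training program 908/1378 = 65.9%, Program B 1839/2311 = 79.6% → Program B
Program B wins overall and in every risk group — no reversal.

Yes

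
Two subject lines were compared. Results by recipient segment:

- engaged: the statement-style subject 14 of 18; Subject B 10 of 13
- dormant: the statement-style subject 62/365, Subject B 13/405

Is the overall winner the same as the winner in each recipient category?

Yes

Engaged: the statement-style subject 14/18 = 77.8%, Subject B 10/13 = 76.9% → the statement-style subject
Dormant: the statement-style subject 62/365 = 17.0%, Subject B 13/405 = 3.2% → the statement-style subject
Overall: the statement-style subject 76/383 = 19.8%, Subject B 23/418 = 5.5% → the statement-style subject
The statement-style subject wins overall and in every recipient group — no reversal.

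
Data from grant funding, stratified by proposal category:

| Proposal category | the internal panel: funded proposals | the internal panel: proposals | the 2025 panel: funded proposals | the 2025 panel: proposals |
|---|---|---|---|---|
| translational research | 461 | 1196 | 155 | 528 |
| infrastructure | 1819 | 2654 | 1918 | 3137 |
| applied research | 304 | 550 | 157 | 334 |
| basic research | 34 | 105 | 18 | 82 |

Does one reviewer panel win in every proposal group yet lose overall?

Translational research: the internal panel 461/1196 = 38.5%, the 2025 panel 155/528 = 29.4% → the internal panel
Infrastructure: the internal panel 1819/2654 = 68.5%, the 2025 panel 1918/3137 = 61.1% → the internal panel
Applied research: the internal panel 304/550 = 55.3%, the 2025 panel 157/334 = 47.0% → the internal panel
Basic research: the internal panel 34/105 = 32.4%, the 2025 panel 18/82 = 22.0% → the internal panel
Overall: the internal panel 2618/4505 = 58.1%, the 2025 panel 2248/4081 = 55.1% → the internal panel
The internal panel wins overall and in every proposal group — no reversal.

No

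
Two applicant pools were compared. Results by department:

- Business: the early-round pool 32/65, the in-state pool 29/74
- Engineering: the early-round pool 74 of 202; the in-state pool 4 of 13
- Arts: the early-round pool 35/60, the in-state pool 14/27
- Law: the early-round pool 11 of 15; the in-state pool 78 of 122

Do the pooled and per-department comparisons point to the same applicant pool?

No

Business: the early-round pool 32/65 = 49.2%, the in-state pool 29/74 = 39.2% → the early-round pool
Engineering: the early-round pool 74/202 = 36.6%, the in-state pool 4/13 = 30.8% → the early-round pool
Arts: the early-round pool 35/60 = 58.3%, the in-state pool 14/27 = 51.9% → the early-round pool
Law: the early-round pool 11/15 = 73.3%, the in-state pool 78/122 = 63.9% → the early-round pool
Overall: the early-round pool 152/342 = 44.4%, the in-state pool 125/236 = 53.0% → the in-state pool
The early-round pool wins each department group but the in-state pool wins overall — the comparison reverses. The early-round pool's applicants skew toward Engineering, which has a lower base rate.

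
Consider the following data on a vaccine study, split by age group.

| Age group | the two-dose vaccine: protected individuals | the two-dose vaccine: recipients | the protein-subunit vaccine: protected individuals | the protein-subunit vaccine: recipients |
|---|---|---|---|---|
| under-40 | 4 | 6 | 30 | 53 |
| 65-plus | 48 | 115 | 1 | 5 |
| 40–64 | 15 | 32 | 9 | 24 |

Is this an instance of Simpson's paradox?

Yes

Under-40: the two-dose vaccine 4/6 = 66.7%, the protein-subunit vaccine 30/53 = 56.6% → the two-dose vaccine
65-plus: the two-dose vaccine 48/115 = 41.7%, the protein-subunit vaccine 1/5 = 20.0% → the two-dose vaccine
40–64: the two-dose vaccine 15/32 = 46.9%, the protein-subunit vaccine 9/24 = 37.5% → the two-dose vaccine
Overall: the two-dose vaccine 67/153 = 43.8%, the protein-subunit vaccine 40/82 = 48.8% → the protein-subunit vaccine
The two-dose vaccine wins each age group but the protein-subunit vaccine wins overall — the comparison reverses. The two-dose vaccine's recipients skew toward 65-plus, which has a lower base rate.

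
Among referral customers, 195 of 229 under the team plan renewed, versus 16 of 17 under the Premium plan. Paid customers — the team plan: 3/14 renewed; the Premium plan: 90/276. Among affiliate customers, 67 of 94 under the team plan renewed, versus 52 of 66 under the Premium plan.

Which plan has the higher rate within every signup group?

the Premium plan

Referral: the team plan 195/229 = 85.2%, the Premium plan 16/17 = 94.1% → the Premium plan
Paid: the team plan 3/14 = 21.4%, the Premium plan 90/276 = 32.6% → the Premium plan
Affiliate: the team plan 67/94 = 71.3%, the Premium plan 52/66 = 78.8% → the Premium plan
The Premium plan has the higher rate in all 3 groups.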